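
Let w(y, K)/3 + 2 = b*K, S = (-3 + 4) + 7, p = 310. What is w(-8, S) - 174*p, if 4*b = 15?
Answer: -53856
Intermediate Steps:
S = 8 (S = 1 + 7 = 8)
b = 15/4 (b = (¼)*15 = 15/4 ≈ 3.7500)
w(y, K) = -6 + 45*K/4 (w(y, K) = -6 + 3*(15*K/4) = -6 + 45*K/4)
w(-8, S) - 174*p = (-6 + (45/4)*8) - 174*310 = (-6 + 90) - 53940 = 84 - 53940 = -53856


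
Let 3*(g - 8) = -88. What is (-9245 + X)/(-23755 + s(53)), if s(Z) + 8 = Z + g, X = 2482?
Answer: 20289/71194 ≈ 0.28498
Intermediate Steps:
g = -64/3 (g = 8 + (⅓)*(-88) = 8 - 88/3 = -64/3 ≈ -21.333)
s(Z) = -88/3 + Z (s(Z) = -8 + (Z - 64/3) = -8 + (-64/3 + Z) = -88/3 + Z)
(-9245 + X)/(-23755 + s(53)) = (-9245 + 2482)/(-23755 + (-88/3 + 53)) = -6763/(-23755 + 71/3) = -6763/(-71194/3) = -6763*(-3/71194) = 20289/71194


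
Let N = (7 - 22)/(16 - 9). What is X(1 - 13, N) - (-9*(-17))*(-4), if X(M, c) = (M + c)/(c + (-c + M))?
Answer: 17169/28 ≈ 613.18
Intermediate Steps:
N = -15/7 ≈ -2.1429
X(M, c) = (M + c)/M (X(M, c) = (M + c)/(c + (M - c)) = (M + c)/M)
X(1 - 13, N) - (-9*(-17))*(-4) = ((1 - 13) - 15/7)/(1 - 13) - (-9*(-17))*(-4) = (-12 - 15/7)/(-12) - 153*(-4) = -1/12*(-99/7) - 1*(-612) = 33/28 + 612 = 17169/28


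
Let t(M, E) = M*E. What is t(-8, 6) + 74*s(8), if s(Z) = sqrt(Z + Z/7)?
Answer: -48 + 592*sqrt(7)/7 ≈ 175.75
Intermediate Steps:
t(M, E) = E*M
s(Z) = 2*sqrt(14)*sqrt(Z)/7 (s(Z) = sqrt(Z + Z*(1/7)) = sqrt(Z + Z/7) = sqrt(8*Z/7) = 2*sqrt(14)*sqrt(Z)/7)
t(-8, 6) + 74*s(8) = 6*(-8) + 74*(2*sqrt(14)*sqrt(8)/7) = -48 + 74*(2*sqrt(14)*(2*sqrt(2))/7) = -48 + 74*(8*sqrt(7)/7) = -48 + 592*sqrt(7)/7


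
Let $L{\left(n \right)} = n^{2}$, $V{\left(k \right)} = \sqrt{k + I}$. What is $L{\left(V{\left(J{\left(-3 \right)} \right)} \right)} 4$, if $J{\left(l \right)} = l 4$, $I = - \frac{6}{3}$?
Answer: $-56$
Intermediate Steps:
$I = -2$ ($I = \left(-6\right) \frac{1}{3} = -2$)
$J{\left(l \right)} = 4 l$
$V{\left(k \right)} = \sqrt{-2 + k}$ ($V{\left(k \right)} = \sqrt{k - 2} = \sqrt{-2 + k}$)
$L{\left(V{\left(J{\left(-3 \right)} \right)} \right)} 4 = \left(\sqrt{-2 + 4 \left(-3\right)}\right)^{2} \cdot 4 = \left(\sqrt{-2 - 12}\right)^{2} \cdot 4 = \left(\sqrt{-14}\right)^{2} \cdot 4 = \left(i \sqrt{14}\right)^{2} \cdot 4 = \left(-14\right) 4 = -56$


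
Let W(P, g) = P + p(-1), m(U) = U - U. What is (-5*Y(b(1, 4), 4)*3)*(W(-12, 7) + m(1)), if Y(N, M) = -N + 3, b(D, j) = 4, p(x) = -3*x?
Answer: -135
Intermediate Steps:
m(U) = 0
W(P, g) = 3 + P (W(P, g) = P - 3*(-1) = P + 3 = 3 + P)
Y(N, M) = 3 - N
(-5*Y(b(1, 4), 4)*3)*(W(-12, 7) + m(1)) = (-5*(3 - 1*4)*3)*((3 - 12) + 0) = (-5*(3 - 4)*3)*(-9 + 0) = (-5*(-1)*3)*(-9) = (5*3)*(-9) = 15*(-9) = -135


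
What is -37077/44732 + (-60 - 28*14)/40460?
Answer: -380088571/452464180 ≈ -0.84004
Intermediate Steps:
-37077/44732 + (-60 - 28*14)/40460 = -37077*1/44732 + (-60 - 392)*(1/40460) = -37077/44732 - 452*1/40460 = -37077/44732 - 113/10115 = -380088571/452464180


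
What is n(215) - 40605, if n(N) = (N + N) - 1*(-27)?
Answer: -40148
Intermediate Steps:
n(N) = 27 + 2*N (n(N) = 2*N + 27 = 27 + 2*N)
n(215) - 40605 = (27 + 2*215) - 40605 = (27 + 430) - 40605 = 457 - 40605 = -40148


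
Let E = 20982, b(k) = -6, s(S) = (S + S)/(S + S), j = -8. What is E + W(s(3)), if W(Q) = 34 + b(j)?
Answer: 21010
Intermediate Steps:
s(S) = 1 (s(S) = (2*S)/((2*S)) = (2*S)*(1/(2*S)) = 1)
W(Q) = 28 (W(Q) = 34 - 6 = 28)
E + W(s(3)) = 20982 + 28 = 21010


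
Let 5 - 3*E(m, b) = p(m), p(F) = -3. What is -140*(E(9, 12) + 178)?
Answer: -75880/3 ≈ -25293.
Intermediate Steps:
E(m, b) = 8/3 (E(m, b) = 5/3 - ⅓*(-3) = 5/3 + 1 = 8/3)
-140*(E(9, 12) + 178) = -140*(8/3 + 178) = -140*542/3 = -75880/3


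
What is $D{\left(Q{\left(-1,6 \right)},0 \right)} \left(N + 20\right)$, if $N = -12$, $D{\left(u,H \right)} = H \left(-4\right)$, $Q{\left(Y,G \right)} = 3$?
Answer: $0$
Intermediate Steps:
$D{\left(u,H \right)} = - 4 H$
$D{\left(Q{\left(-1,6 \right)},0 \right)} \left(N + 20\right) = \left(-4\right) 0 \left(-12 + 20\right) = 0 \cdot 8 = 0$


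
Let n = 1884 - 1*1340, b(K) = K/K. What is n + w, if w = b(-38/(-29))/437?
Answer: 237729/437 ≈ 544.00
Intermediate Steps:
b(K) = 1
n = 544 (n = 1884 - 1340 = 544)
w = 1/437 ≈ 0.0022883
n + w = 544 + 1/437 = 237729/437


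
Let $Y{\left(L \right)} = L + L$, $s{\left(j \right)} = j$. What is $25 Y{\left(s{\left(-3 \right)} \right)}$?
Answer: $-150$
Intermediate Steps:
$Y{\left(L \right)} = 2 L$
$25 Y{\left(s{\left(-3 \right)} \right)} = 25 \cdot 2 \left(-3\right) = 25 \left(-6\right) = -150$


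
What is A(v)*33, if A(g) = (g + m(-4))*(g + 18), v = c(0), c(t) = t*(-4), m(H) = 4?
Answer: 2376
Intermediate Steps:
c(t) = -4*t
v = 0 (v = -4*0 = 0)
A(g) = (4 + g)*(18 + g) (A(g) = (g + 4)*(g + 18) = (4 + g)*(18 + g))
A(v)*33 = (72 + 0**2 + 22*0)*33 = (72 + 0 + 0)*33 = 72*33 = 2376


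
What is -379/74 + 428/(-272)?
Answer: -16845/2516 ≈ -6.6952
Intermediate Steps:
-379/74 + 428/(-272) = -379*1/74 + 428*(-1/272) = -379/74 - 107/68 = -16845/2516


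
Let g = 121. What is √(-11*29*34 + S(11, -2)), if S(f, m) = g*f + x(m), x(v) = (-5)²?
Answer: I*√9490 ≈ 97.417*I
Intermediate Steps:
x(v) = 25
S(f, m) = 25 + 121*f (S(f, m) = 121*f + 25 = 25 + 121*f)
√(-11*29*34 + S(11, -2)) = √(-11*29*34 + (25 + 121*11)) = √(-319*34 + (25 + 1331)) = √(-10846 + 1356) = √(-9490) = I*√9490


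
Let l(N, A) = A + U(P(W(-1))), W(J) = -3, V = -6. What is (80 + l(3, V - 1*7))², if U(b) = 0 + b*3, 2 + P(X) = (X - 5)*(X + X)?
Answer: 42025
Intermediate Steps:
P(X) = -2 + 2*X*(-5 + X) (P(X) = -2 + (X - 5)*(X + X) = -2 + (-5 + X)*(2*X) = -2 + 2*X*(-5 + X))
U(b) = 3*b (U(b) = 0 + 3*b = 3*b)
l(N, A) = 138 + A (l(N, A) = A + 3*(-2 - 10*(-3) + 2*(-3)²) = A + 3*(-2 + 30 + 2*9) = A + 3*(-2 + 30 + 18) = A + 3*46 = A + 138 = 138 + A)
(80 + l(3, V - 1*7))² = (80 + (138 + (-6 - 1*7)))² = (80 + (138 + (-6 - 7)))² = (80 + (138 - 13))² = (80 + 125)² = 205² = 42025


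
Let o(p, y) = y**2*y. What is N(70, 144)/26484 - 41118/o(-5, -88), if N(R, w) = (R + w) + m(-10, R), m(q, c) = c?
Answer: 14573945/205092096 ≈ 0.071061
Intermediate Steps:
o(p, y) = y**3
N(R, w) = w + 2*R (N(R, w) = (R + w) + R = w + 2*R)
N(70, 144)/26484 - 41118/o(-5, -88) = (144 + 2*70)/26484 - 41118/((-88)**3) = (144 + 140)*(1/26484) - 41118/(-681472) = 284*(1/26484) - 41118*(-1/681472) = 71/6621 + 1869/30976 = 14573945/205092096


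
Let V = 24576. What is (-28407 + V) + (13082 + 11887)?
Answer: 21138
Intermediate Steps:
(-28407 + V) + (13082 + 11887) = (-28407 + 24576) + (13082 + 11887) = -3831 + 24969 = 21138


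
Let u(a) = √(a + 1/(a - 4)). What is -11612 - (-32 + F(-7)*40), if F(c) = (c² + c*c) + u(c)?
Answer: -15500 - 40*I*√858/11 ≈ -15500.0 - 106.52*I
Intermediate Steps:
u(a) = √(a + 1/(-4 + a))
F(c) = √((1 + c*(-4 + c))/(-4 + c)) + 2*c² (F(c) = (c² + c*c) + √((1 + c*(-4 + c))/(-4 + c)) = (c² + c²) + √((1 + c*(-4 + c))/(-4 + c)) = 2*c² + √((1 + c*(-4 + c))/(-4 + c)) = √((1 + c*(-4 + c))/(-4 + c)) + 2*c²)
-11612 - (-32 + F(-7)*40) = -11612 - (-32 + (√((1 - 7*(-4 - 7))/(-4 - 7)) + 2*(-7)²)*40) = -11612 - (-32 + (√((1 - 7*(-11))/(-11)) + 2*49)*40) = -11612 - (-32 + (√(-(1 + 77)/11) + 98)*40) = -11612 - (-32 + (√(-1/11*78) + 98)*40) = -11612 - (-32 + (√(-78/11) + 98)*40) = -11612 - (-32 + (I*√858/11 + 98)*40) = -11612 - (-32 + (98 + I*√858/11)*40) = -11612 - (-32 + (3920 + 40*I*√858/11)) = -11612 - (3888 + 40*I*√858/11) = -11612 + (-3888 - 40*I*√858/11) = -15500 - 40*I*√858/11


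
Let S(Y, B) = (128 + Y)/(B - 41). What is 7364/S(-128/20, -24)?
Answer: -598325/152 ≈ -3936.3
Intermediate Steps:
S(Y, B) = (128 + Y)/(-41 + B)
7364/S(-128/20, -24) = 7364/(((128 - 128/20)/(-41 - 24))) = 7364/(((128 - 128*1/20)/(-65))) = 7364/((-(128 - 32/5)/65)) = 7364/((-1/65*608/5)) = 7364/(-608/325) = 7364*(-325/608) = -598325/152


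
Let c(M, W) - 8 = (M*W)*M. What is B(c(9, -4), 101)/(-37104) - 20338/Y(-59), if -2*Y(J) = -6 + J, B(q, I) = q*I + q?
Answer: -62797801/100490 ≈ -624.92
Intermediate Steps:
c(M, W) = 8 + W*M² (c(M, W) = 8 + (M*W)*M = 8 + W*M²)
B(q, I) = q + I*q (B(q, I) = I*q + q = q + I*q)
Y(J) = 3 - J/2 (Y(J) = -(-6 + J)/2 = 3 - J/2)
B(c(9, -4), 101)/(-37104) - 20338/Y(-59) = ((8 - 4*9²)*(1 + 101))/(-37104) - 20338/(3 - ½*(-59)) = ((8 - 4*81)*102)*(-1/37104) - 20338/(3 + 59/2) = ((8 - 324)*102)*(-1/37104) - 20338/65/2 = -316*102*(-1/37104) - 20338*2/65 = -32232*(-1/37104) - 40676/65 = 1343/1546 - 40676/65 = -62797801/100490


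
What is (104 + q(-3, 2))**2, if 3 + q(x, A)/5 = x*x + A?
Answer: 20736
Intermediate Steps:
q(x, A) = -15 + 5*A + 5*x**2 (q(x, A) = -15 + 5*(x*x + A) = -15 + 5*(x**2 + A) = -15 + 5*(A + x**2) = -15 + (5*A + 5*x**2) = -15 + 5*A + 5*x**2)
(104 + q(-3, 2))**2 = (104 + (-15 + 5*2 + 5*(-3)**2))**2 = (104 + (-15 + 10 + 5*9))**2 = (104 + (-15 + 10 + 45))**2 = (104 + 40)**2 = 144**2 = 20736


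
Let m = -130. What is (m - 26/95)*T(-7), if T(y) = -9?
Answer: 111384/95 ≈ 1172.5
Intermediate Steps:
(m - 26/95)*T(-7) = (-130 - 26/95)*(-9) = -12376/95*(-9) = 111384/95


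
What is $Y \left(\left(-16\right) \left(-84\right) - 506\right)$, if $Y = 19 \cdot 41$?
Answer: $652802$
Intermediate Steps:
$Y = 779$
$Y \left(\left(-16\right) \left(-84\right) - 506\right) = 779 \left(\left(-16\right) \left(-84\right) - 506\right) = 779 \left(1344 - 506\right) = 779 \cdot 838 = 652802$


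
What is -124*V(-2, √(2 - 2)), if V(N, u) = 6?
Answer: -744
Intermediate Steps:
-124*V(-2, √(2 - 2)) = -124*6 = -744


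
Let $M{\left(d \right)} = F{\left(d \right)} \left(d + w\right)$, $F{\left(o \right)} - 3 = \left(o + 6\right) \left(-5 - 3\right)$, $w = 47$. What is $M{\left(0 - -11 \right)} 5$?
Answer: $-38570$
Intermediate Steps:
$F{\left(o \right)} = -45 - 8 o$ ($F{\left(o \right)} = 3 + \left(o + 6\right) \left(-5 - 3\right) = 3 + \left(6 + o\right) \left(-8\right) = 3 - \left(48 + 8 o\right) = -45 - 8 o$)
$M{\left(d \right)} = \left(-45 - 8 d\right) \left(47 + d\right)$ ($M{\left(d \right)} = \left(-45 - 8 d\right) \left(d + 47\right) = \left(-45 - 8 d\right) \left(47 + d\right)$)
$M{\left(0 - -11 \right)} 5 = - \left(45 + 8 \left(0 - -11\right)\right) \left(47 + \left(0 - -11\right)\right) 5 = - \left(45 + 8 \left(0 + 11\right)\right) \left(47 + \left(0 + 11\right)\right) 5 = - \left(45 + 8 \cdot 11\right) \left(47 + 11\right) 5 = \left(-1\right) \left(45 + 88\right) 58 \cdot 5 = \left(-1\right) 133 \cdot 58 \cdot 5 = \left(-7714\right) 5 = -38570$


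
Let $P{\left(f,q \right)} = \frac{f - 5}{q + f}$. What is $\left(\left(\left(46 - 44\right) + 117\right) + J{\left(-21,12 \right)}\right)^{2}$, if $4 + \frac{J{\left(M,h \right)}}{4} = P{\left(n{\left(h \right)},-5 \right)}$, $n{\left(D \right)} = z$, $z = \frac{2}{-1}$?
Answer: $11449$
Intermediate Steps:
$z = -2$ ($z = 2 \left(-1\right) = -2$)
$n{\left(D \right)} = -2$
$P{\left(f,q \right)} = \frac{-5 + f}{f + q}$
$J{\left(M,h \right)} = -12$ ($J{\left(M,h \right)} = -16 + 4 \frac{-5 - 2}{-2 - 5} = -16 + 4 \frac{1}{-7} \left(-7\right) = -16 + 4 \left(\left(- \frac{1}{7}\right) \left(-7\right)\right) = -16 + 4 \cdot 1 = -16 + 4 = -12$)
$\left(\left(\left(46 - 44\right) + 117\right) + J{\left(-21,12 \right)}\right)^{2} = \left(\left(\left(46 - 44\right) + 117\right) - 12\right)^{2} = \left(\left(2 + 117\right) - 12\right)^{2} = \left(119 - 12\right)^{2} = 107^{2} = 11449$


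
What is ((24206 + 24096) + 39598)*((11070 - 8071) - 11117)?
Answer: -713572200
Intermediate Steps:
((24206 + 24096) + 39598)*((11070 - 8071) - 11117) = (48302 + 39598)*(2999 - 11117) = 87900*(-8118) = -713572200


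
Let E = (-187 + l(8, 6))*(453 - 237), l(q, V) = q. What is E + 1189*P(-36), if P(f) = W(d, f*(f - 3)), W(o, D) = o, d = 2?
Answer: -36286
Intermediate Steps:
E = -38664 (E = (-187 + 8)*(453 - 237) = -179*216 = -38664)
P(f) = 2
E + 1189*P(-36) = -38664 + 1189*2 = -38664 + 2378 = -36286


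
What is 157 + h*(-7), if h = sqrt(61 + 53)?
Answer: 157 - 7*sqrt(114) ≈ 82.260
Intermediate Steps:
h = sqrt(114) ≈ 10.677
157 + h*(-7) = 157 + sqrt(114)*(-7) = 157 - 7*sqrt(114)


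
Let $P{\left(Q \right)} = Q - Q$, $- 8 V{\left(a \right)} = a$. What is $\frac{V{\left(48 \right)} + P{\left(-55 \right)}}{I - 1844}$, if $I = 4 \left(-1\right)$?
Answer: $\frac{1}{308} \approx 0.0032468$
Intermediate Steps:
$V{\left(a \right)} = - \frac{a}{8}$
$P{\left(Q \right)} = 0$
$I = -4$
$\frac{V{\left(48 \right)} + P{\left(-55 \right)}}{I - 1844} = \frac{\left(- \frac{1}{8}\right) 48 + 0}{-4 - 1844} = \frac{-6 + 0}{-1848} = \left(-6\right) \left(- \frac{1}{1848}\right) = \frac{1}{308}$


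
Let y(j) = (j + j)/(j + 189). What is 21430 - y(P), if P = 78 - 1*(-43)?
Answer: 3321529/155 ≈ 21429.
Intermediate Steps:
P = 121 (P = 78 + 43 = 121)
y(j) = 2*j/(189 + j) (y(j) = (2*j)/(189 + j) = 2*j/(189 + j))
21430 - y(P) = 21430 - 2*121/(189 + 121) = 21430 - 2*121/310 = 21430 - 1*121/155 = 21430 - 121/155 = 3321529/155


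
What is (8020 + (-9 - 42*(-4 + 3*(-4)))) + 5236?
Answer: 13919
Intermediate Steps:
(8020 + (-9 - 42*(-4 + 3*(-4)))) + 5236 = (8020 + (-9 - 42*(-4 - 12))) + 5236 = (8020 + (-9 - 42*(-16))) + 5236 = (8020 + (-9 + 672)) + 5236 = (8020 + 663) + 5236 = 8683 + 5236 = 13919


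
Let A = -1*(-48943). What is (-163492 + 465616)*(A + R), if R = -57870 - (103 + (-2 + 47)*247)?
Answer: -6086287980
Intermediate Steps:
A = 48943
R = -69088 (R = -57870 - (103 + 45*247) = -57870 - (103 + 11115) = -57870 - 1*11218 = -57870 - 11218 = -69088)
(-163492 + 465616)*(A + R) = (-163492 + 465616)*(48943 - 69088) = 302124*(-20145) = -6086287980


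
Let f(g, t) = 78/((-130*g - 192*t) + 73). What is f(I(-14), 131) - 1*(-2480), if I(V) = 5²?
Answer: 23418614/9443 ≈ 2480.0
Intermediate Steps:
I(V) = 25
f(g, t) = 78/(73 - 192*t - 130*g) (f(g, t) = 78/((-192*t - 130*g) + 73) = 78/(73 - 192*t - 130*g))
f(I(-14), 131) - 1*(-2480) = -78/(-73 + 130*25 + 192*131) - 1*(-2480) = -78/(-73 + 3250 + 25152) + 2480 = -78/28329 + 2480 = -78*1/28329 + 2480 = -26/9443 + 2480 = 23418614/9443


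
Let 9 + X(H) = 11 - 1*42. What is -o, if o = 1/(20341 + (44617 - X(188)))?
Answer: -1/64998 ≈ -1.5385e-5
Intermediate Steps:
X(H) = -40 (X(H) = -9 + (11 - 1*42) = -9 + (11 - 42) = -9 - 31 = -40)
o = 1/64998 (o = 1/(20341 + (44617 - 1*(-40))) = 1/(20341 + (44617 + 40)) = 1/(20341 + 44657) = 1/64998 ≈ 1.5385e-5)
-o = -1*1/64998 = -1/64998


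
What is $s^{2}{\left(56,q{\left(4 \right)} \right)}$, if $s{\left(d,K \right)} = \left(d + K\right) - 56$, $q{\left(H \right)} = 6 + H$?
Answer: $100$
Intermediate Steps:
$s{\left(d,K \right)} = -56 + K + d$ ($s{\left(d,K \right)} = \left(K + d\right) - 56 = -56 + K + d$)
$s^{2}{\left(56,q{\left(4 \right)} \right)} = \left(-56 + \left(6 + 4\right) + 56\right)^{2} = \left(-56 + 10 + 56\right)^{2} = 10^{2} = 100$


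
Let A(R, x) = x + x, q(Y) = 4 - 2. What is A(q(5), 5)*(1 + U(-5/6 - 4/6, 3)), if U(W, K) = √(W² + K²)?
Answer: 10 + 15*√5 ≈ 43.541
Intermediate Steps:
q(Y) = 2
A(R, x) = 2*x
U(W, K) = √(K² + W²)
A(q(5), 5)*(1 + U(-5/6 - 4/6, 3)) = (2*5)*(1 + √(3² + (-5/6 - 4/6)²)) = 10*(1 + √(9 + (-5*⅙ - 4*⅙)²)) = 10*(1 + √(9 + (-⅚ - ⅔)²)) = 10*(1 + √(9 + (-3/2)²)) = 10*(1 + √(9 + 9/4)) = 10*(1 + √(45/4)) = 10*(1 + 3*√5/2) = 10 + 15*√5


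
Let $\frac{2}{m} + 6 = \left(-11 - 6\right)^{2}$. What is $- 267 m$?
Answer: $- \frac{534}{283} \approx -1.8869$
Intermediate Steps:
$m = \frac{2}{283}$ ($m = \frac{2}{-6 + \left(-11 - 6\right)^{2}} = \frac{2}{-6 + \left(-17\right)^{2}} = \frac{2}{-6 + 289} = \frac{2}{283} \approx 0.0070671$)
$- 267 m = \left(-267\right) \frac{2}{283} = - \frac{534}{283}$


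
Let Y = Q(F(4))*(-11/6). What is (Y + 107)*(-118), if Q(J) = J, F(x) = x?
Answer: -35282/3 ≈ -11761.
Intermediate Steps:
Y = -22/3 (Y = 4*(-11/6) = -22/3 ≈ -7.3333)
(Y + 107)*(-118) = (-22/3 + 107)*(-118) = (299/3)*(-118) = -35282/3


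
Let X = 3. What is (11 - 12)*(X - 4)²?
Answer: -1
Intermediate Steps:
(11 - 12)*(X - 4)² = (11 - 12)*(3 - 4)² = -1*(-1)² = -1*1 = -1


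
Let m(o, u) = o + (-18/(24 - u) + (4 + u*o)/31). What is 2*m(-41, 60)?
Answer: -7423/31 ≈ -239.45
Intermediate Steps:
m(o, u) = 4/31 + o - 18/(24 - u) + o*u/31 (m(o, u) = o + (-18/(24 - u) + (4 + o*u)*(1/31)) = o + (-18/(24 - u) + (4/31 + o*u/31)) = o + (4/31 - 18/(24 - u) + o*u/31) = 4/31 + o - 18/(24 - u) + o*u/31)
2*m(-41, 60) = 2*((462 - 744*(-41) + 4*60 - 41*60² + 7*(-41)*60)/(31*(-24 + 60))) = 2*((1/31)*(462 + 30504 + 240 - 41*3600 - 17220)/36) = 2*((1/31)*(1/36)*(462 + 30504 + 240 - 147600 - 17220)) = 2*((1/31)*(1/36)*(-133614)) = 2*(-7423/62) = -7423/31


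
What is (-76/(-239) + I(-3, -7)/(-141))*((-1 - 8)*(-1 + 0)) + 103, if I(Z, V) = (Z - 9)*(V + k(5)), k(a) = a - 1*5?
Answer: 1128919/11233 ≈ 100.50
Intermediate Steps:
k(a) = -5 + a (k(a) = a - 5 = -5 + a)
I(Z, V) = V*(-9 + Z) (I(Z, V) = (Z - 9)*(V + (-5 + 5)) = (-9 + Z)*(V + 0) = (-9 + Z)*V = V*(-9 + Z))
(-76/(-239) + I(-3, -7)/(-141))*((-1 - 8)*(-1 + 0)) + 103 = (-76/(-239) - 7*(-9 - 3)/(-141))*((-1 - 8)*(-1 + 0)) + 103 = (-76*(-1/239) - 7*(-12)*(-1/141))*(-9*(-1)) + 103 = (76/239 + 84*(-1/141))*9 + 103 = (76/239 - 28/47)*9 + 103 = -3120/11233*9 + 103 = -28080/11233 + 103 = 1128919/11233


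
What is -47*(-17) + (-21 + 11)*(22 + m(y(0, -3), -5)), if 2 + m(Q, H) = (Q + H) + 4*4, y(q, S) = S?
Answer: 519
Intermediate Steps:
m(Q, H) = 14 + H + Q (m(Q, H) = -2 + ((Q + H) + 4*4) = -2 + ((H + Q) + 16) = -2 + (16 + H + Q) = 14 + H + Q)
-47*(-17) + (-21 + 11)*(22 + m(y(0, -3), -5)) = -47*(-17) + (-21 + 11)*(22 + (14 - 5 - 3)) = 799 - 10*(22 + 6) = 799 - 10*28 = 799 - 280 = 519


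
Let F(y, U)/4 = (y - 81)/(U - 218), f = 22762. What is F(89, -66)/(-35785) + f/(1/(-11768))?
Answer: -680569448103752/2540735 ≈ -2.6786e+8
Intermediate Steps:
F(y, U) = 4*(-81 + y)/(-218 + U) (F(y, U) = 4*((y - 81)/(U - 218)) = 4*((-81 + y)/(-218 + U)) = 4*(-81 + y)/(-218 + U))
F(89, -66)/(-35785) + f/(1/(-11768)) = (4*(-81 + 89)/(-218 - 66))/(-35785) + 22762/(1/(-11768)) = (4*8/(-284))*(-1/35785) + 22762/(-1/11768) = (4*(-1/284)*8)*(-1/35785) + 22762*(-11768) = -8/71*(-1/35785) - 267863216 = 8/2540735 - 267863216 = -680569448103752/2540735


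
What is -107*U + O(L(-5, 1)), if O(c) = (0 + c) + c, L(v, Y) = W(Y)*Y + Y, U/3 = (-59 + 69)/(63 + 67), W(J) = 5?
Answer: -165/13 ≈ -12.692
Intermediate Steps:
U = 3/13 (U = 3*((-59 + 69)/(63 + 67)) = 3*(10/130) = 3*(10*(1/130)) = 3*(1/13) = 3/13 ≈ 0.23077)
L(v, Y) = 6*Y (L(v, Y) = 5*Y + Y = 6*Y)
O(c) = 2*c (O(c) = c + c = 2*c)
-107*U + O(L(-5, 1)) = -107*3/13 + 2*(6*1) = -321/13 + 2*6 = -321/13 + 12 = -165/13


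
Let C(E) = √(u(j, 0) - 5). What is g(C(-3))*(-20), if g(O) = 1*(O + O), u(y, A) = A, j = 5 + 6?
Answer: -40*I*√5 ≈ -89.443*I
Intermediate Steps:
j = 11
C(E) = I*√5 (C(E) = √(0 - 5) = √(-5) = I*√5)
g(O) = 2*O (g(O) = 1*(2*O) = 2*O)
g(C(-3))*(-20) = (2*(I*√5))*(-20) = (2*I*√5)*(-20) = -40*I*√5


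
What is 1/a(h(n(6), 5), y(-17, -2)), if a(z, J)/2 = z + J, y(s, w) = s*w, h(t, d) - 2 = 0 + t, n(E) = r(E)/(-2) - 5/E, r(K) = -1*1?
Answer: 3/214 ≈ 0.014019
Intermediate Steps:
r(K) = -1
n(E) = 1/2 - 5/E (n(E) = -1/(-2) - 5/E = -1*(-1/2) - 5/E = 1/2 - 5/E)
h(t, d) = 2 + t (h(t, d) = 2 + (0 + t) = 2 + t)
a(z, J) = 2*J + 2*z (a(z, J) = 2*(z + J) = 2*(J + z) = 2*J + 2*z)
1/a(h(n(6), 5), y(-17, -2)) = 1/(2*(-17*(-2)) + 2*(2 + (1/2)*(-10 + 6)/6)) = 1/(2*34 + 2*(2 + (1/2)*(1/6)*(-4))) = 1/(68 + 2*(2 - 1/3)) = 1/(68 + 2*(5/3)) = 1/(68 + 10/3) = 1/(214/3) = 3/214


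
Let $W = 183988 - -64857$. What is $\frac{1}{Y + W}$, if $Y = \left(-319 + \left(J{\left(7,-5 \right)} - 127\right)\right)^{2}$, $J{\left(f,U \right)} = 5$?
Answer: $\frac{1}{443326} \approx 2.2557 \cdot 10^{-6}$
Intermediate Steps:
$Y = 194481$ ($Y = \left(-319 + \left(5 - 127\right)\right)^{2} = \left(-319 - 122\right)^{2} = \left(-441\right)^{2} = 194481$)
$W = 248845$ ($W = 183988 + 64857 = 248845$)
$\frac{1}{Y + W} = \frac{1}{194481 + 248845} = \frac{1}{443326}$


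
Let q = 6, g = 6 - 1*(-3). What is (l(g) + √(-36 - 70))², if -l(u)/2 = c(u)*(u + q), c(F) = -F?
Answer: (270 + I*√106)² ≈ 72794.0 + 5559.6*I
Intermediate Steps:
g = 9 (g = 6 + 3 = 9)
l(u) = 2*u*(6 + u) (l(u) = -2*(-u)*(u + 6) = -2*(-u)*(6 + u) = -(-2)*u*(6 + u) = 2*u*(6 + u))
(l(g) + √(-36 - 70))² = (2*9*(6 + 9) + √(-36 - 70))² = (2*9*15 + √(-106))² = (270 + I*√106)²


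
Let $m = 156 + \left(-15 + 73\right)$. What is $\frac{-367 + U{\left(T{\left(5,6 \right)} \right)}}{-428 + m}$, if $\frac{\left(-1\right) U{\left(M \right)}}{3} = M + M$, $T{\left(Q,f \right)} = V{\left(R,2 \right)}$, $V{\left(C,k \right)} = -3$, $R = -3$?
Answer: $\frac{349}{214} \approx 1.6308$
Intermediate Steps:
$m = 214$ ($m = 156 + 58 = 214$)
$T{\left(Q,f \right)} = -3$
$U{\left(M \right)} = - 6 M$ ($U{\left(M \right)} = - 3 \left(M + M\right) = - 3 \cdot 2 M = - 6 M$)
$\frac{-367 + U{\left(T{\left(5,6 \right)} \right)}}{-428 + m} = \frac{-367 - -18}{-428 + 214} = \frac{-367 + 18}{-214} = \left(-349\right) \left(- \frac{1}{214}\right) = \frac{349}{214}$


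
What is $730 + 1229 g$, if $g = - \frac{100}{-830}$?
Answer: $\frac{72880}{83} \approx 878.07$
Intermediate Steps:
$g = \frac{10}{83}$ ($g = \left(-100\right) \left(- \frac{1}{830}\right) = \frac{10}{83} \approx 0.12048$)
$730 + 1229 g = 730 + 1229 \cdot \frac{10}{83} = 730 + \frac{12290}{83} = \frac{72880}{83}$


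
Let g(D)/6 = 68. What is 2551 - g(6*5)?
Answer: 2143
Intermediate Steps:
g(D) = 408 (g(D) = 6*68 = 408)
2551 - g(6*5) = 2551 - 1*408 = 2551 - 408 = 2143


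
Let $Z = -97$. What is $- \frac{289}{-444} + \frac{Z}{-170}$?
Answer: $\frac{46099}{37740} \approx 1.2215$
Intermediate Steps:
$- \frac{289}{-444} + \frac{Z}{-170} = - \frac{289}{-444} - \frac{97}{-170} = \left(-289\right) \left(- \frac{1}{444}\right) - - \frac{97}{170} = \frac{289}{444} + \frac{97}{170} = \frac{46099}{37740}$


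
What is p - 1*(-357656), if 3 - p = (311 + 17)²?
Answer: 250075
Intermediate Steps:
p = -107581 (p = 3 - (311 + 17)² = 3 - 1*328² = 3 - 1*107584 = 3 - 107584 = -107581)
p - 1*(-357656) = -107581 - 1*(-357656) = -107581 + 357656 = 250075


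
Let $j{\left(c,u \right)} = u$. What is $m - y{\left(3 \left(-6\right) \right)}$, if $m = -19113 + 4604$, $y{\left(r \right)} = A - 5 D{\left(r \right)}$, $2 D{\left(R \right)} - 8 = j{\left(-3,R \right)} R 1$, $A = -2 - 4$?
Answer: $-13673$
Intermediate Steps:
$A = -6$ ($A = -2 - 4 = -6$)
$D{\left(R \right)} = 4 + \frac{R^{2}}{2}$ ($D{\left(R \right)} = 4 + \frac{R R 1}{2} = 4 + \frac{R^{2} \cdot 1}{2} = 4 + \frac{R^{2}}{2}$)
$y{\left(r \right)} = -26 - \frac{5 r^{2}}{2}$ ($y{\left(r \right)} = -6 - 5 \left(4 + \frac{r^{2}}{2}\right) = -6 - \left(20 + \frac{5 r^{2}}{2}\right) = -26 - \frac{5 r^{2}}{2}$)
$m = -14509$
$m - y{\left(3 \left(-6\right) \right)} = -14509 - \left(-26 - \frac{5 \left(3 \left(-6\right)\right)^{2}}{2}\right) = -14509 - \left(-26 - \frac{5 \left(-18\right)^{2}}{2}\right) = -14509 - \left(-26 - 810\right) = -14509 - -836 = -14509 + 836 = -13673$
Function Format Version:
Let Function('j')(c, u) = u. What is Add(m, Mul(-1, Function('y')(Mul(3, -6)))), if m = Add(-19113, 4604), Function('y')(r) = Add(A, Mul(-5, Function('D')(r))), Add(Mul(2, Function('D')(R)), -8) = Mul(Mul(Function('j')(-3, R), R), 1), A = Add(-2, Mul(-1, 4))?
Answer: -13673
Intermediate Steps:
A = -6 (A = Add(-2, -4) = -6)
Function('D')(R) = Add(4, Mul(Rational(1, 2), Pow(R, 2))) (Function('D')(R) = Add(4, Mul(Rational(1, 2), Mul(Mul(R, R), 1))) = Add(4, Mul(Rational(1, 2), Mul(Pow(R, 2), 1))) = Add(4, Mul(Rational(1, 2), Pow(R, 2))))
Function('y')(r) = Add(-26, Mul(Rational(-5, 2), Pow(r, 2))) (Function('y')(r) = Add(-6, Mul(-5, Add(4, Mul(Rational(1, 2), Pow(r, 2))))) = Add(-6, Add(-20, Mul(Rational(-5, 2), Pow(r, 2)))) = Add(-26, Mul(Rational(-5, 2), Pow(r, 2))))
m = -14509
Add(m, Mul(-1, Function('y')(Mul(3, -6)))) = Add(-14509, Mul(-1, Add(-26, Mul(Rational(-5, 2), Pow(Mul(3, -6), 2))))) = Add(-14509, Mul(-1, Add(-26, Mul(Rational(-5, 2), Pow(-18, 2))))) = Add(-14509, Mul(-1, Add(-26, Mul(Rational(-5, 2), 324)))) = Add(-14509, Mul(-1, Add(-26, -810))) = Add(-14509, Mul(-1, -836)) = Add(-14509, 836) = -13673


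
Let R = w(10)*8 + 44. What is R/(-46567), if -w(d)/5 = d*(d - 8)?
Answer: 756/46567 ≈ 0.016235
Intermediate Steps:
w(d) = -5*d*(-8 + d) (w(d) = -5*d*(d - 8) = -5*d*(-8 + d))
R = -756 (R = (5*10*(8 - 1*10))*8 + 44 = (5*10*(8 - 10))*8 + 44 = (5*10*(-2))*8 + 44 = -100*8 + 44 = -800 + 44 = -756)
R/(-46567) = -756/(-46567) = -756*(-1/46567) = 756/46567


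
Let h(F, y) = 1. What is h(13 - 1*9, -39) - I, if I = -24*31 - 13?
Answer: 758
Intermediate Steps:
I = -757 (I = -744 - 13 = -757)
h(13 - 1*9, -39) - I = 1 - 1*(-757) = 1 + 757 = 758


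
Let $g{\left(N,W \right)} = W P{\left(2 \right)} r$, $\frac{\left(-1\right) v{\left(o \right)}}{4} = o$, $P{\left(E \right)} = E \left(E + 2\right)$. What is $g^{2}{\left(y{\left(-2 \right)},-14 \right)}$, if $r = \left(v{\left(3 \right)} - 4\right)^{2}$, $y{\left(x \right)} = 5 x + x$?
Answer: $822083584$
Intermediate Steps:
$P{\left(E \right)} = E \left(2 + E\right)$
$v{\left(o \right)} = - 4 o$
$y{\left(x \right)} = 6 x$
$r = 256$ ($r = \left(\left(-4\right) 3 - 4\right)^{2} = \left(-12 - 4\right)^{2} = \left(-16\right)^{2} = 256$)
$g{\left(N,W \right)} = 2048 W$ ($g{\left(N,W \right)} = W 2 \left(2 + 2\right) 256 = W 2 \cdot 4 \cdot 256 = W 8 \cdot 256 = 8 W 256 = 2048 W$)
$g^{2}{\left(y{\left(-2 \right)},-14 \right)} = \left(2048 \left(-14\right)\right)^{2} = \left(-28672\right)^{2} = 822083584$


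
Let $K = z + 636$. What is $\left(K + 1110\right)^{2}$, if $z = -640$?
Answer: $1223236$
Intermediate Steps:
$K = -4$ ($K = -640 + 636 = -4$)
$\left(K + 1110\right)^{2} = \left(-4 + 1110\right)^{2} = 1106^{2} = 1223236$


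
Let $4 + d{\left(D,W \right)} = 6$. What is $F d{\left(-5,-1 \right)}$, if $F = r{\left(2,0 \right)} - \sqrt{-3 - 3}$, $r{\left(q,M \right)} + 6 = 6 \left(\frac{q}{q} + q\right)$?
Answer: $24 - 2 i \sqrt{6} \approx 24.0 - 4.899 i$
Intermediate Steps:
$d{\left(D,W \right)} = 2$ ($d{\left(D,W \right)} = -4 + 6 = 2$)
$r{\left(q,M \right)} = 6 q$ ($r{\left(q,M \right)} = -6 + 6 \left(\frac{q}{q} + q\right) = -6 + 6 \left(1 + q\right) = -6 + \left(6 + 6 q\right) = 6 q$)
$F = 12 - i \sqrt{6}$ ($F = 6 \cdot 2 - \sqrt{-3 - 3} = 12 - \sqrt{-6} = 12 - i \sqrt{6} \approx 12.0 - 2.4495 i$)
$F d{\left(-5,-1 \right)} = \left(12 - i \sqrt{6}\right) 2 = 24 - 2 i \sqrt{6}$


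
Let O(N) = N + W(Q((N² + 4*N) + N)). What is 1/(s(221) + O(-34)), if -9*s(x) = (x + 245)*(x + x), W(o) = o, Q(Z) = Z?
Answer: -9/197404 ≈ -4.5592e-5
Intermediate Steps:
O(N) = N² + 6*N (O(N) = N + ((N² + 4*N) + N) = N + (N² + 5*N) = N² + 6*N)
s(x) = -2*x*(245 + x)/9 (s(x) = -(x + 245)*(x + x)/9 = -(245 + x)*2*x/9 = -2*x*(245 + x)/9)
1/(s(221) + O(-34)) = 1/(-2/9*221*(245 + 221) - 34*(6 - 34)) = 1/(-2/9*221*466 - 34*(-28)) = 1/(-205972/9 + 952) = 1/(-197404/9) = -9/197404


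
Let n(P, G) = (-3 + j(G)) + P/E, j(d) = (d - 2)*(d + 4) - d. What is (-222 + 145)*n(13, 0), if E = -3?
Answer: 3542/3 ≈ 1180.7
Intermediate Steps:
j(d) = -d + (-2 + d)*(4 + d) (j(d) = (-2 + d)*(4 + d) - d = -d + (-2 + d)*(4 + d))
n(P, G) = -11 + G + G² - P/3 (n(P, G) = (-3 + (-8 + G + G²)) + P/(-3) = (-11 + G + G²) + P*(-⅓) = (-11 + G + G²) - P/3 = -11 + G + G² - P/3)
(-222 + 145)*n(13, 0) = (-222 + 145)*(-11 + 0 + 0² - ⅓*13) = -77*(-11 + 0 + 0 - 13/3) = -77*(-46/3) = 3542/3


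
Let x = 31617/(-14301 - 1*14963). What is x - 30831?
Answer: -902270001/29264 ≈ -30832.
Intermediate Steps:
x = -31617/29264 (x = 31617/(-14301 - 14963) = 31617/(-29264) = 31617*(-1/29264) = -31617/29264 ≈ -1.0804)
x - 30831 = -31617/29264 - 30831 = -902270001/29264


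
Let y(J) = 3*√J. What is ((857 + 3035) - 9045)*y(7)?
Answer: -15459*√7 ≈ -40901.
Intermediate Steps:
((857 + 3035) - 9045)*y(7) = ((857 + 3035) - 9045)*(3*√7) = (3892 - 9045)*(3*√7) = -15459*√7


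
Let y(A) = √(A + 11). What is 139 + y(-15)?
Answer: 139 + 2*I ≈ 139.0 + 2.0*I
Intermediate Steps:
y(A) = √(11 + A)
139 + y(-15) = 139 + √(11 - 15) = 139 + √(-4) = 139 + 2*I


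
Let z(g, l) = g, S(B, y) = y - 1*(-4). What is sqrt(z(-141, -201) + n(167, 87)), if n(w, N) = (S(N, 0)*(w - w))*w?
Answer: I*sqrt(141) ≈ 11.874*I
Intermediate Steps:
S(B, y) = 4 + y (S(B, y) = y + 4 = 4 + y)
n(w, N) = 0 (n(w, N) = ((4 + 0)*(w - w))*w = (4*0)*w = 0*w = 0)
sqrt(z(-141, -201) + n(167, 87)) = sqrt(-141 + 0) = sqrt(-141) = I*sqrt(141)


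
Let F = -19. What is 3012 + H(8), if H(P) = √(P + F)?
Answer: 3012 + I*√11 ≈ 3012.0 + 3.3166*I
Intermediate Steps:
H(P) = √(-19 + P) (H(P) = √(P - 19) = √(-19 + P))
3012 + H(8) = 3012 + √(-19 + 8) = 3012 + √(-11) = 3012 + I*√11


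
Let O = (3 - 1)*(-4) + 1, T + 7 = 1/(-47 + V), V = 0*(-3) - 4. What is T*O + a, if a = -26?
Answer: 1180/51 ≈ 23.137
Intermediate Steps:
V = -4 (V = 0 - 4 = -4)
T = -358/51 (T = -7 + 1/(-47 - 4) = -7 + 1/(-51) = -7 - 1/51 = -358/51 ≈ -7.0196)
O = -7 (O = 2*(-4) + 1 = -8 + 1 = -7)
T*O + a = -358/51*(-7) - 26 = 2506/51 - 26 = 1180/51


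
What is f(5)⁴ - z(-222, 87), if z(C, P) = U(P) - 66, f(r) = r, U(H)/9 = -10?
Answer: 781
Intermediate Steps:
U(H) = -90 (U(H) = 9*(-10) = -90)
z(C, P) = -156 (z(C, P) = -90 - 66 = -156)
f(5)⁴ - z(-222, 87) = 5⁴ - 1*(-156) = 625 + 156 = 781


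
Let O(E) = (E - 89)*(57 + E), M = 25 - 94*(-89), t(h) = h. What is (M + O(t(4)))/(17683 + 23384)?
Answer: 3206/41067 ≈ 0.078068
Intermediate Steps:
M = 8391 (M = 25 + 8366 = 8391)
O(E) = (-89 + E)*(57 + E)
(M + O(t(4)))/(17683 + 23384) = (8391 + (-5073 + 4² - 32*4))/(17683 + 23384) = (8391 + (-5073 + 16 - 128))/41067 = (8391 - 5185)*(1/41067) = 3206*(1/41067) = 3206/41067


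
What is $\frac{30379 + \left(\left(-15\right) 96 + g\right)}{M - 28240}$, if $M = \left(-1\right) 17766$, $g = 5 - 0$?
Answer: $- \frac{14472}{23003} \approx -0.62914$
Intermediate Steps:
$g = 5$ ($g = 5 + 0 = 5$)
$M = -17766$
$\frac{30379 + \left(\left(-15\right) 96 + g\right)}{M - 28240} = \frac{30379 + \left(\left(-15\right) 96 + 5\right)}{-17766 - 28240} = \frac{30379 + \left(-1440 + 5\right)}{-46006} = \left(30379 - 1435\right) \left(- \frac{1}{46006}\right) = 28944 \left(- \frac{1}{46006}\right) = - \frac{14472}{23003}$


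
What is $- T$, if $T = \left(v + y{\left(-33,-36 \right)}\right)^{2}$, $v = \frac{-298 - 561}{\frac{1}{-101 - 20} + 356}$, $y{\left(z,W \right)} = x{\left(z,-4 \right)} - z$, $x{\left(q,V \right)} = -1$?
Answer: $- \frac{1624250840521}{1855455625} \approx -875.39$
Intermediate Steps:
$y{\left(z,W \right)} = -1 - z$
$v = - \frac{103939}{43075}$ ($v = - \frac{859}{\frac{1}{-121} + 356} = - \frac{859}{- \frac{1}{121} + 356} = - \frac{859}{\frac{43075}{121}} = \left(-859\right) \frac{121}{43075} = - \frac{103939}{43075} \approx -2.413$)
$T = \frac{1624250840521}{1855455625}$ ($T = \left(- \frac{103939}{43075} - -32\right)^{2} = \left(- \frac{103939}{43075} + \left(-1 + 33\right)\right)^{2} = \left(- \frac{103939}{43075} + 32\right)^{2} = \left(\frac{1274461}{43075}\right)^{2} = \frac{1624250840521}{1855455625} \approx 875.39$)
$- T = \left(-1\right) \frac{1624250840521}{1855455625} = - \frac{1624250840521}{1855455625}$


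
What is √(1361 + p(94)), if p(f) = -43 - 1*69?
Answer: √1249 ≈ 35.341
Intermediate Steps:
p(f) = -112 (p(f) = -43 - 69 = -112)
√(1361 + p(94)) = √(1361 - 112) = √1249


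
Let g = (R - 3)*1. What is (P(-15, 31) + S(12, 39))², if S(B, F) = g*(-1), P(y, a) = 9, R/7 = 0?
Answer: 144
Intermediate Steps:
R = 0 (R = 7*0 = 0)
g = -3 (g = (0 - 3)*1 = -3*1 = -3)
S(B, F) = 3 (S(B, F) = -3*(-1) = 3)
(P(-15, 31) + S(12, 39))² = (9 + 3)² = 12² = 144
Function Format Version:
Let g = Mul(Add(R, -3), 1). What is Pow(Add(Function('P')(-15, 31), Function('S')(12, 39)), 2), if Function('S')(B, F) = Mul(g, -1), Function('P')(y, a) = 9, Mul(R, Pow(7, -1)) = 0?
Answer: 144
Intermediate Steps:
R = 0 (R = Mul(7, 0) = 0)
g = -3 (g = Mul(Add(0, -3), 1) = Mul(-3, 1) = -3)
Function('S')(B, F) = 3 (Function('S')(B, F) = Mul(-3, -1) = 3)
Pow(Add(Function('P')(-15, 31), Function('S')(12, 39)), 2) = Pow(Add(9, 3), 2) = Pow(12, 2) = 144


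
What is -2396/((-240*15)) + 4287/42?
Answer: 647243/6300 ≈ 102.74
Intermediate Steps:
-2396/((-240*15)) + 4287/42 = -2396/(-3600) + 4287*(1/42) = -2396*(-1/3600) + 1429/14 = 599/900 + 1429/14 = 647243/6300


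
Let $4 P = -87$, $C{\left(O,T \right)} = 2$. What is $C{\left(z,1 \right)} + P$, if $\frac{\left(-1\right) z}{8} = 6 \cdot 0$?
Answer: $- \frac{79}{4} \approx -19.75$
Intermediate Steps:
$z = 0$ ($z = - 8 \cdot 6 \cdot 0 = \left(-8\right) 0 = 0$)
$P = - \frac{87}{4}$ ($P = \frac{1}{4} \left(-87\right) = - \frac{87}{4} \approx -21.75$)
$C{\left(z,1 \right)} + P = 2 - \frac{87}{4} = - \frac{79}{4}$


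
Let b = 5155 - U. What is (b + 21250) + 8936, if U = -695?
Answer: 36036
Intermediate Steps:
b = 5850 (b = 5155 - 1*(-695) = 5155 + 695 = 5850)
(b + 21250) + 8936 = (5850 + 21250) + 8936 = 27100 + 8936 = 36036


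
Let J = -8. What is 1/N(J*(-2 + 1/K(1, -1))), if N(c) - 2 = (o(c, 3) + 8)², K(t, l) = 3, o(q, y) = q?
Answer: 9/4114 ≈ 0.0021877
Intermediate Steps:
N(c) = 2 + (8 + c)² (N(c) = 2 + (c + 8)² = 2 + (8 + c)²)
1/N(J*(-2 + 1/K(1, -1))) = 1/(2 + (8 - 8*(-2 + 1/3))²) = 1/(2 + (8 - 8*(-2 + ⅓))²) = 1/(2 + (8 - 8*(-5/3))²) = 1/(2 + (8 + 40/3)²) = 1/(2 + (64/3)²) = 1/(2 + 4096/9) = 1/(4114/9) = 9/4114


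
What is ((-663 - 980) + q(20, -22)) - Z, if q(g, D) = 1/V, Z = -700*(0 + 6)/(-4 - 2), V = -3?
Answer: -7030/3 ≈ -2343.3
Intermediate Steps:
Z = 700 (Z = -4200/(-6) = -4200*(-1)/6 = -700*(-1) = 700)
q(g, D) = -⅓ (q(g, D) = 1/(-3) = -⅓)
((-663 - 980) + q(20, -22)) - Z = ((-663 - 980) - ⅓) - 1*700 = (-1643 - ⅓) - 700 = -4930/3 - 700 = -7030/3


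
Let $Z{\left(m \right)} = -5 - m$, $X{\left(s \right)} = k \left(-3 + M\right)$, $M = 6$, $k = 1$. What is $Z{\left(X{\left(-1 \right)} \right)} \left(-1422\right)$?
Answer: $11376$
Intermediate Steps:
$X{\left(s \right)} = 3$ ($X{\left(s \right)} = 1 \left(-3 + 6\right) = 1 \cdot 3 = 3$)
$Z{\left(X{\left(-1 \right)} \right)} \left(-1422\right) = \left(-5 - 3\right) \left(-1422\right) = \left(-8\right) \left(-1422\right) = 11376$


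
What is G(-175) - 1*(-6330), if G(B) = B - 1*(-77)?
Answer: 6232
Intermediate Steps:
G(B) = 77 + B (G(B) = B + 77 = 77 + B)
G(-175) - 1*(-6330) = (77 - 175) - 1*(-6330) = -98 + 6330 = 6232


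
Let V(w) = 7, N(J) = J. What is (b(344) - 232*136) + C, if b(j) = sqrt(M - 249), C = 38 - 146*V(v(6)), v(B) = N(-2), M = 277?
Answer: -32536 + 2*sqrt(7) ≈ -32531.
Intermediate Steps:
v(B) = -2
C = -984 (C = 38 - 146*7 = 38 - 1022 = -984)
b(j) = 2*sqrt(7) (b(j) = sqrt(277 - 249) = sqrt(28) = 2*sqrt(7))
(b(344) - 232*136) + C = (2*sqrt(7) - 232*136) - 984 = (2*sqrt(7) - 31552) - 984 = (-31552 + 2*sqrt(7)) - 984 = -32536 + 2*sqrt(7)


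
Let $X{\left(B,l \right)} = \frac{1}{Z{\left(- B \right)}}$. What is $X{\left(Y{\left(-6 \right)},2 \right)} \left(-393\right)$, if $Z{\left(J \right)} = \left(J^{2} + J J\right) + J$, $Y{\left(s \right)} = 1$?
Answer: $-393$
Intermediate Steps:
$Z{\left(J \right)} = J + 2 J^{2}$ ($Z{\left(J \right)} = \left(J^{2} + J^{2}\right) + J = 2 J^{2} + J = J + 2 J^{2}$)
$X{\left(B,l \right)} = - \frac{1}{B \left(1 - 2 B\right)}$ ($X{\left(B,l \right)} = \frac{1}{- B \left(1 + 2 \left(- B\right)\right)} = \frac{1}{- B \left(1 - 2 B\right)} = \frac{1}{\left(-1\right) B \left(1 - 2 B\right)} = - \frac{1}{B \left(1 - 2 B\right)}$)
$X{\left(Y{\left(-6 \right)},2 \right)} \left(-393\right) = \frac{1}{1 \left(-1 + 2 \cdot 1\right)} \left(-393\right) = 1 \frac{1}{-1 + 2} \left(-393\right) = 1 \cdot 1^{-1} \left(-393\right) = 1 \cdot 1 \left(-393\right) = 1 \left(-393\right) = -393$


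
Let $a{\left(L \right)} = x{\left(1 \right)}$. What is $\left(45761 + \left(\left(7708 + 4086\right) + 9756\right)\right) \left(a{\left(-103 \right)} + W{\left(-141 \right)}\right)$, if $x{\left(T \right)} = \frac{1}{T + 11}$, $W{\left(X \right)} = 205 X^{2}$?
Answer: $\frac{1097332215057}{4} \approx 2.7433 \cdot 10^{11}$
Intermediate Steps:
$x{\left(T \right)} = \frac{1}{11 + T}$
$a{\left(L \right)} = \frac{1}{12}$ ($a{\left(L \right)} = \frac{1}{11 + 1} = \frac{1}{12}$)
$\left(45761 + \left(\left(7708 + 4086\right) + 9756\right)\right) \left(a{\left(-103 \right)} + W{\left(-141 \right)}\right) = \left(45761 + \left(\left(7708 + 4086\right) + 9756\right)\right) \left(\frac{1}{12} + 205 \left(-141\right)^{2}\right) = \left(45761 + \left(11794 + 9756\right)\right) \left(\frac{1}{12} + 205 \cdot 19881\right) = \left(45761 + 21550\right) \left(\frac{1}{12} + 4075605\right) = 67311 \cdot \frac{48907261}{12} = \frac{1097332215057}{4}$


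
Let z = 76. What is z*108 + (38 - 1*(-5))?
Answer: 8251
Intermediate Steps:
z*108 + (38 - 1*(-5)) = 76*108 + (38 - 1*(-5)) = 8208 + (38 + 5) = 8208 + 43 = 8251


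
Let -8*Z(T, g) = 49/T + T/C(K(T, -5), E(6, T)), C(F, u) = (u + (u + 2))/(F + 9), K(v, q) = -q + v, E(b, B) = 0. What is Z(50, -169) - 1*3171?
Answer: -1348449/400 ≈ -3371.1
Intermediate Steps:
K(v, q) = v - q
C(F, u) = (2 + 2*u)/(9 + F) (C(F, u) = (u + (2 + u))/(9 + F) = (2 + 2*u)/(9 + F))
Z(T, g) = -49/(8*T) - T*(7 + T/2)/8 (Z(T, g) = -(49/T + T/((2*(1 + 0)/(9 + (T - 1*(-5))))))/8 = -(49/T + T/((2*1/(9 + (T + 5)))))/8 = -(49/T + T/((2*1/(9 + (5 + T)))))/8 = -(49/T + T/((2*1/(14 + T))))/8 = -(49/T + T/((2/(14 + T))))/8 = -(49/T + T*(7 + T/2))/8 = -49/(8*T) - T*(7 + T/2)/8)
Z(50, -169) - 1*3171 = (1/16)*(-98 + 50²*(-14 - 1*50))/50 - 1*3171 = (1/16)*(1/50)*(-98 + 2500*(-14 - 50)) - 3171 = (1/16)*(1/50)*(-98 + 2500*(-64)) - 3171 = (1/16)*(1/50)*(-98 - 160000) - 3171 = (1/16)*(1/50)*(-160098) - 3171 = -80049/400 - 3171 = -1348449/400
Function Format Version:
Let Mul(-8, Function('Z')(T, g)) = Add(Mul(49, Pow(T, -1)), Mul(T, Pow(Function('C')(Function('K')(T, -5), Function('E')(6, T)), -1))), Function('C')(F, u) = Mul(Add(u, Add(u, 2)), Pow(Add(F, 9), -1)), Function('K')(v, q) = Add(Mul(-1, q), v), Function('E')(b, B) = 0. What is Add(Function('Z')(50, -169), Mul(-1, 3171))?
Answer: Rational(-1348449, 400) ≈ -3371.1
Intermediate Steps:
Function('K')(v, q) = Add(v, Mul(-1, q))
Function('C')(F, u) = Mul(Pow(Add(9, F), -1), Add(2, Mul(2, u))) (Function('C')(F, u) = Mul(Add(u, Add(2, u)), Pow(Add(9, F), -1)) = Mul(Add(2, Mul(2, u)), Pow(Add(9, F), -1)) = Mul(Pow(Add(9, F), -1), Add(2, Mul(2, u))))
Function('Z')(T, g) = Add(Mul(Rational(-49, 8), Pow(T, -1)), Mul(Rational(-1, 8), T, Add(7, Mul(Rational(1, 2), T)))) (Function('Z')(T, g) = Mul(Rational(-1, 8), Add(Mul(49, Pow(T, -1)), Mul(T, Pow(Mul(2, Pow(Add(9, Add(T, Mul(-1, -5))), -1), Add(1, 0)), -1)))) = Mul(Rational(-1, 8), Add(Mul(49, Pow(T, -1)), Mul(T, Pow(Mul(2, Pow(Add(9, Add(T, 5)), -1), 1), -1)))) = Mul(Rational(-1, 8), Add(Mul(49, Pow(T, -1)), Mul(T, Pow(Mul(2, Pow(Add(9, Add(5, T)), -1), 1), -1)))) = Mul(Rational(-1, 8), Add(Mul(49, Pow(T, -1)), Mul(T, Pow(Mul(2, Pow(Add(14, T), -1), 1), -1)))) = Mul(Rational(-1, 8), Add(Mul(49, Pow(T, -1)), Mul(T, Pow(Mul(2, Pow(Add(14, T), -1)), -1)))) = Mul(Rational(-1, 8), Add(Mul(49, Pow(T, -1)), Mul(T, Add(7, Mul(Rational(1, 2), T))))) = Add(Mul(Rational(-49, 8), Pow(T, -1)), Mul(Rational(-1, 8), T, Add(7, Mul(Rational(1, 2), T)))))
Add(Function('Z')(50, -169), Mul(-1, 3171)) = Add(Mul(Rational(1, 16), Pow(50, -1), Add(-98, Mul(Pow(50, 2), Add(-14, Mul(-1, 50))))), Mul(-1, 3171)) = Add(Mul(Rational(1, 16), Rational(1, 50), Add(-98, Mul(2500, Add(-14, -50)))), -3171) = Add(Mul(Rational(1, 16), Rational(1, 50), Add(-98, Mul(2500, -64))), -3171) = Add(Mul(Rational(1, 16), Rational(1, 50), Add(-98, -160000)), -3171) = Add(Mul(Rational(1, 16), Rational(1, 50), -160098), -3171) = Add(Rational(-80049, 400), -3171) = Rational(-1348449, 400)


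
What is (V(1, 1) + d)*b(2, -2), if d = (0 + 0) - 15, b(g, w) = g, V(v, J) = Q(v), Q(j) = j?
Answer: -28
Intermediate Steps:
V(v, J) = v
d = -15 (d = 0 - 15 = -15)
(V(1, 1) + d)*b(2, -2) = (1 - 15)*2 = -14*2 = -28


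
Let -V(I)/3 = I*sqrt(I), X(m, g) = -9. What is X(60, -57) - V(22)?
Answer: -9 + 66*sqrt(22) ≈ 300.57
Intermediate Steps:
V(I) = -3*I**(3/2) (V(I) = -3*I*sqrt(I) = -3*I**(3/2))
X(60, -57) - V(22) = -9 - (-3)*22**(3/2) = -9 - (-3)*22*sqrt(22) = -9 - (-66)*sqrt(22) = -9 + 66*sqrt(22)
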